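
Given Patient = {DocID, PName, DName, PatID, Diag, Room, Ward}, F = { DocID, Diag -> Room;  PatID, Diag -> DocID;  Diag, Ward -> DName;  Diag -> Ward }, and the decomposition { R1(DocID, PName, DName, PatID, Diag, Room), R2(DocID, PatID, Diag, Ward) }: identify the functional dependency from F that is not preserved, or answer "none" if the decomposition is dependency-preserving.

none

DocID, Diag → Room lies within R1.
PatID, Diag → DocID lies within R1.
Diag, Ward → DName: restricted closure across fragments reaches DName.
Diag → Ward lies within R2.
Every dependency is enforceable on the fragments, so the decomposition is dependency-preserving.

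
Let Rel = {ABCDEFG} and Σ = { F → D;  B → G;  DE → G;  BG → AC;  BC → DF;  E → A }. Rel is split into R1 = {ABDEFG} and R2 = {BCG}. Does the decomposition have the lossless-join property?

Common attributes: R1 ∩ R2 = {BG}.
Closure of {BG}: BG → AC applies, adding AC; BC → DF applies, adding DF. So (BG)⁺ = {ABCDFG}.
This closure contains every attribute of R2, so R1 ∩ R2 → R2. The join is lossless.

Yes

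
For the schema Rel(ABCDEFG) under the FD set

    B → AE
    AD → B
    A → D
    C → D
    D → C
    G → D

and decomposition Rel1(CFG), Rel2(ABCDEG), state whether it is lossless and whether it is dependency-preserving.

lossy but dependency-preserving

Lossless test: (CG)⁺ = {CDG}, which is a superkey of neither fragment — lossy.
Dependency preservation: every FD's attributes lie within a single fragment, so each can be enforced locally — preserved.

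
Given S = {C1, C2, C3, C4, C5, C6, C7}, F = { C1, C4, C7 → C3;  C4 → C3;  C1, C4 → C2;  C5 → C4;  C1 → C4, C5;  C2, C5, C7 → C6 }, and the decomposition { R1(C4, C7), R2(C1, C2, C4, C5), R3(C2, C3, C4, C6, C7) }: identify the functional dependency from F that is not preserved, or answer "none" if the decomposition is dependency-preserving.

C2, C5, C7 → C6

Check C2, C5, C7 → C6: no single fragment contains all of {C2, C5, C6, C7}, and the restricted closure of {C2, C5, C7} across the fragments never reaches {C6}.
C1, C4, C7 → C3 is preserved.
C4 → C3 is preserved.
C1, C4 → C2 is preserved.
C5 → C4 is preserved.
C1 → C4, C5 is preserved.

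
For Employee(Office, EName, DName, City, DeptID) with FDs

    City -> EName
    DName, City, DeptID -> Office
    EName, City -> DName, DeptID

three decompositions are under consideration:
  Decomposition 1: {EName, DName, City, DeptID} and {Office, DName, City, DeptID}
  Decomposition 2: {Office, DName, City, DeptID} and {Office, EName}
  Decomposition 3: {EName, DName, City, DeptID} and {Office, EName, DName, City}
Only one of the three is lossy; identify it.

Decomposition 1: common = {DName, City, DeptID}, closure = {Office, EName, DName, City, DeptID} → lossless.
Decomposition 2: common = {Office}, closure = {Office} → lossy.
Decomposition 3: common = {EName, DName, City}, closure = {Office, EName, DName, City, DeptID} → lossless.

Decomposition 2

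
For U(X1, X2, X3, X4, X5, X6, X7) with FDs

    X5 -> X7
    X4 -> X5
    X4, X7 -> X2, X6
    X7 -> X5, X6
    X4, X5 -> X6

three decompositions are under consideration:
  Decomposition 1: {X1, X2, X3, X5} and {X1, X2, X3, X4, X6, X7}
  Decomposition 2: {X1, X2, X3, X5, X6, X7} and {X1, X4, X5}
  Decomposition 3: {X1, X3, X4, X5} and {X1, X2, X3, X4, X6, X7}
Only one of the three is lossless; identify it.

Decomposition 3

Decomposition 1: common = {X1, X2, X3}, closure = {X1, X2, X3} → lossy.
Decomposition 2: common = {X1, X5}, closure = {X1, X5, X6, X7} → lossy.
Decomposition 3: common = {X1, X3, X4}, closure = {X1, X2, X3, X4, X5, X6, X7} → lossless.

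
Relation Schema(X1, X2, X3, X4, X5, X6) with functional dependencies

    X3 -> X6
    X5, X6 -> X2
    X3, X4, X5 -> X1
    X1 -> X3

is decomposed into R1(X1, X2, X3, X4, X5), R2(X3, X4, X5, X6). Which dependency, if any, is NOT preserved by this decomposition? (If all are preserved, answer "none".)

Check X5, X6 → X2: no single fragment contains all of {X2, X5, X6}, and the restricted closure of {X5, X6} across the fragments never reaches {X2}.
X3 → X6 is preserved.
X3, X4, X5 → X1 is preserved.
X1 → X3 is preserved.

X5, X6 -> X2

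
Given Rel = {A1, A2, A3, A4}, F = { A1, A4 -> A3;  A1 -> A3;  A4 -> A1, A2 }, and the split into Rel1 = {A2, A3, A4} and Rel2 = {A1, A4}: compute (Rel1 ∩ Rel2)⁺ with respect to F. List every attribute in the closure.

Rel1 ∩ Rel2 = {A4}.
A4 → A1, A2 applies, adding A1, A2
A1, A4 → A3 applies, adding A3
Closure: {A1, A2, A3, A4}.

A1, A2, A3, A4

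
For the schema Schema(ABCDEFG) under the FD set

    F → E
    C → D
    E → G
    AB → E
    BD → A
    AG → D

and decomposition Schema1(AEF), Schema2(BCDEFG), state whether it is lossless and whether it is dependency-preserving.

lossy and not dependency-preserving

Lossless test: (EF)⁺ = {EFG}, which is a superkey of neither fragment — lossy.
Dependency preservation: the restricted closure of {AB} across the fragments never reaches {E}, so AB → E cannot be enforced without a join — not preserved.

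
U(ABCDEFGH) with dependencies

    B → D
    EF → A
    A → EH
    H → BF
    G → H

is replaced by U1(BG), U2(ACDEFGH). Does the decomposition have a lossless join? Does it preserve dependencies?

lossless but not dependency-preserving

Lossless test: (G)⁺ = {BDFGH}, which contains all of one fragment — lossless.
Dependency preservation: the restricted closure of {B} across the fragments never reaches {D}, so B → D cannot be enforced without a join — not preserved.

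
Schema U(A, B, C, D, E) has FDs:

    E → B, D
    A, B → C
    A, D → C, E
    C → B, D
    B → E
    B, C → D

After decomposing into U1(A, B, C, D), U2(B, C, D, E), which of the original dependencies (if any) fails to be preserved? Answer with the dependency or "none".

none

E → B, D lies within U2.
A, B → C lies within U1.
A, D → C, E: restricted closure across fragments reaches C, E.
C → B, D lies within U1.
B → E lies within U2.
B, C → D lies within U1.
Every dependency is enforceable on the fragments, so the decomposition is dependency-preserving.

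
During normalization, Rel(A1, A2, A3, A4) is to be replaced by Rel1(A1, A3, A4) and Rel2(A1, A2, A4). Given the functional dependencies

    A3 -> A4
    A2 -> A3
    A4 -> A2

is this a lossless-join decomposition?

Common attributes: Rel1 ∩ Rel2 = {A1, A4}.
Closure of {A1, A4}: A4 → A2 applies, adding A2; A2 → A3 applies, adding A3. So (A1, A4)⁺ = {A1, A2, A3, A4}.
This closure contains every attribute of Rel1, so Rel1 ∩ Rel2 → Rel1. The join is lossless.

Yes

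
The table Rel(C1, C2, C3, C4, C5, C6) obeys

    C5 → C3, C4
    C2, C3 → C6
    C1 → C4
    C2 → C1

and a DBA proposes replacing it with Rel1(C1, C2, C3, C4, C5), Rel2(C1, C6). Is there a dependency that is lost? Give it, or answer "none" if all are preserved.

C2, C3 → C6

Check C2, C3 → C6: no single fragment contains all of {C2, C3, C6}, and the restricted closure of {C2, C3} across the fragments never reaches {C6}.
C5 → C3, C4 is preserved.
C1 → C4 is preserved.
C2 → C1 is preserved.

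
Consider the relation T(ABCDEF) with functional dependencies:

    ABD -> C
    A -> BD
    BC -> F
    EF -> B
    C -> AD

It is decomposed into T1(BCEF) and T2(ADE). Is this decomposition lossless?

No

Common attributes: T1 ∩ T2 = {E}.
No dependency enlarges {E}, so (E)⁺ = {E}.
The closure contains neither all of T1 = {BCEF} nor all of T2 = {ADE}, so the common attributes are not a superkey of either fragment. The join is lossy.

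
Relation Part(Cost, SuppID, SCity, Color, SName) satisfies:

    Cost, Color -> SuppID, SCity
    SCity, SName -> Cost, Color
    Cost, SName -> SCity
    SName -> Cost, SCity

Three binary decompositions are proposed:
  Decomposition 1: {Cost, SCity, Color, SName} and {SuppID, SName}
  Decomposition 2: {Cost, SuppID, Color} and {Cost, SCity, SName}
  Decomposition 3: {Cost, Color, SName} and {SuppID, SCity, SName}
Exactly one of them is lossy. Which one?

Decomposition 1: common = {SName}, closure = {Cost, SuppID, SCity, Color, SName} → lossless.
Decomposition 2: common = {Cost}, closure = {Cost} → lossy.
Decomposition 3: common = {SName}, closure = {Cost, SuppID, SCity, Color, SName} → lossless.

Decomposition 2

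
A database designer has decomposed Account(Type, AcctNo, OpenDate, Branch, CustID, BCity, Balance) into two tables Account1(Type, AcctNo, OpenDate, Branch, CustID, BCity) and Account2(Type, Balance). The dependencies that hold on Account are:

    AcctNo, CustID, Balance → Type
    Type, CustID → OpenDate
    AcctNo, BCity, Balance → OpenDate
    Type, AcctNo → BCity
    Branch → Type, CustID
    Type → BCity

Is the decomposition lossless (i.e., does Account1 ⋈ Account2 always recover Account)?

Common attributes: Account1 ∩ Account2 = {Type}.
Closure of {Type}: Type → BCity applies, adding BCity. So (Type)⁺ = {Type, BCity}.
The closure contains neither all of Account1 = {Type, AcctNo, OpenDate, Branch, CustID, BCity} nor all of Account2 = {Type, Balance}, so the common attributes are not a superkey of either fragment. The join is lossy.

No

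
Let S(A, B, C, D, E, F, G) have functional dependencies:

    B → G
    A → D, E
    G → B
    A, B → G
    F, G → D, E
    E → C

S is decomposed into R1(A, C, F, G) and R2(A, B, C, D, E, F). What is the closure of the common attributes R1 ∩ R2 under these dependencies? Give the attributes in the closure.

A, C, D, E, F

R1 ∩ R2 = {A, C, F}.
A → D, E applies, adding D, E
Closure: {A, C, D, E, F}.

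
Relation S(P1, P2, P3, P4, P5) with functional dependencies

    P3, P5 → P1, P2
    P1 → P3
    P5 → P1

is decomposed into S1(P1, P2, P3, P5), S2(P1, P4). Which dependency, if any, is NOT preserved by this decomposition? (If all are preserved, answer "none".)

P3, P5 → P1, P2 lies within S1.
P1 → P3 lies within S1.
P5 → P1 lies within S1.
Every dependency is enforceable on the fragments, so the decomposition is dependency-preserving.

none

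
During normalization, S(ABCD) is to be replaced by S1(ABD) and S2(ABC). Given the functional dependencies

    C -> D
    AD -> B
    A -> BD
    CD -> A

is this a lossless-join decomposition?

Yes

Common attributes: S1 ∩ S2 = {AB}.
Closure of {AB}: A → BD applies, adding D. So (AB)⁺ = {ABD}.
This closure contains every attribute of S1, so S1 ∩ S2 → S1. The join is lossless.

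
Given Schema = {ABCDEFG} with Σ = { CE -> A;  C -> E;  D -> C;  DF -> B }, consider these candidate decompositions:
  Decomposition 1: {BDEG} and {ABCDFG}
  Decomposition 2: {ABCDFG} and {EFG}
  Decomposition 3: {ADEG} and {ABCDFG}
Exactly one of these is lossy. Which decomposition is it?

Decomposition 1: common = {BDG}, closure = {ABCDEG} → lossless.
Decomposition 2: common = {FG}, closure = {FG} → lossy.
Decomposition 3: common = {ADG}, closure = {ACDEG} → lossless.

Decomposition 2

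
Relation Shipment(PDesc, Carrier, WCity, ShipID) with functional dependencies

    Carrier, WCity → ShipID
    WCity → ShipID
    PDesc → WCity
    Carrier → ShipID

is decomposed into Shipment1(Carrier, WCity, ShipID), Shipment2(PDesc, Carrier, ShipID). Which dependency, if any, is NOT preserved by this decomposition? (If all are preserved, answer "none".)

PDesc → WCity

Check PDesc → WCity: no single fragment contains all of {PDesc, WCity}, and the restricted closure of {PDesc} across the fragments never reaches {WCity}.
Carrier, WCity → ShipID is preserved.
WCity → ShipID is preserved.
Carrier → ShipID is preserved.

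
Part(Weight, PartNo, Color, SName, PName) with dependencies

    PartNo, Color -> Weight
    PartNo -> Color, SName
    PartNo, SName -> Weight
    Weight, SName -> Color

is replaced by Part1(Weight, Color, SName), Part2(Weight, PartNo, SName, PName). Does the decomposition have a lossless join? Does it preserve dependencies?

lossless and dependency-preserving

Lossless test: (Weight, SName)⁺ = {Weight, Color, SName}, which contains all of one fragment — lossless.
Dependency preservation: PartNo, Color → Weight; PartNo → Color, SName are not contained in any single fragment, but the restricted closure of each left-hand side across the fragments still reaches the right-hand side; the remaining FDs each lie inside some fragment. All dependencies are preserved.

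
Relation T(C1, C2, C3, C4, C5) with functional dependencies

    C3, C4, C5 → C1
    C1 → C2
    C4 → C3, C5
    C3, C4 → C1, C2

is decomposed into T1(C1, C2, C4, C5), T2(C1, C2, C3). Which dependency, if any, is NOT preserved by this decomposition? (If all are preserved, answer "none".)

C4 → C3, C5

Check C4 → C3, C5: no single fragment contains all of {C3, C4, C5}, and the restricted closure of {C4} across the fragments never reaches {C3, C5}.
C3, C4, C5 → C1 is preserved.
C1 → C2 is preserved.
C3, C4 → C1, C2 is preserved.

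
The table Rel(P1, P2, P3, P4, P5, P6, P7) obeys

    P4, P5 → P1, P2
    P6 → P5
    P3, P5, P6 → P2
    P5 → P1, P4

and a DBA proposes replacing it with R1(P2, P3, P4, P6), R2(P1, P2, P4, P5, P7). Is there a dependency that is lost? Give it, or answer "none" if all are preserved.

P6 → P5

Check P6 → P5: no single fragment contains all of {P5, P6}, and the restricted closure of {P6} across the fragments never reaches {P5}.
P4, P5 → P1, P2 is preserved.
P3, P5, P6 → P2 is preserved.
P5 → P1, P4 is preserved.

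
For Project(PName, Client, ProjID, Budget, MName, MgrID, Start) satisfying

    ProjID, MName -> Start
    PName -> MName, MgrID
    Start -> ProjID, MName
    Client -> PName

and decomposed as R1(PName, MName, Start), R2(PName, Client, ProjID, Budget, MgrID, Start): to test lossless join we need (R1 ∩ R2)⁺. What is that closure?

R1 ∩ R2 = {PName, Start}.
PName → MName, MgrID applies, adding MName, MgrID
Start → ProjID, MName applies, adding ProjID
Closure: {PName, ProjID, MName, MgrID, Start}.

PName, ProjID, MName, MgrID, Start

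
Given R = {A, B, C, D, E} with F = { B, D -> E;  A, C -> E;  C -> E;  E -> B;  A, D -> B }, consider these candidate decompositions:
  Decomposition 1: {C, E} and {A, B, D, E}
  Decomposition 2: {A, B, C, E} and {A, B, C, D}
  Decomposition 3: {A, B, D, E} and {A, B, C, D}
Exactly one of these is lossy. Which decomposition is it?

Decomposition 1: common = {E}, closure = {B, E} → lossy.
Decomposition 2: common = {A, B, C}, closure = {A, B, C, E} → lossless.
Decomposition 3: common = {A, B, D}, closure = {A, B, D, E} → lossless.

Decomposition 1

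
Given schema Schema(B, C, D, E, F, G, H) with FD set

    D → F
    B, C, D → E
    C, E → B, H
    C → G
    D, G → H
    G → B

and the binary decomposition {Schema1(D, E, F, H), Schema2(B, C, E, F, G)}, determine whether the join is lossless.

No

Common attributes: Schema1 ∩ Schema2 = {E, F}.
No dependency enlarges {E, F}, so (E, F)⁺ = {E, F}.
The closure contains neither all of Schema1 = {D, E, F, H} nor all of Schema2 = {B, C, E, F, G}, so the common attributes are not a superkey of either fragment. The join is lossy.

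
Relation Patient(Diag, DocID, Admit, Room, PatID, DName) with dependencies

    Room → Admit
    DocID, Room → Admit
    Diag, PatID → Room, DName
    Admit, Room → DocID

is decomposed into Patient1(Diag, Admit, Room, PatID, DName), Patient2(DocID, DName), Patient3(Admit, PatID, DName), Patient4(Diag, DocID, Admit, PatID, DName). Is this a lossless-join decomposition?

Yes

Chase test. Columns are Diag, DocID, Admit, Room, PatID, DName; row i has aⱼ where attribute j ∈ Patienti, else bᵢⱼ.
Initial tableau (one row per fragment):
  row 1: a1 b12 a3 a4 a5 a6
  row 2: b21 a2 b23 b24 b25 a6
  row 3: b31 b32 a3 b34 a5 a6
  row 4: a1 a2 a3 b44 a5 a6
Rows 1 and 4 agree on Diag, PatID; apply Diag, PatID→Room, DName and equate their Room, DName entries.
Rows 1 and 4 agree on Admit, Room; apply Admit, Room→DocID and equate their DocID entries.
Row 1 is now all distinguished symbols — the join is lossless.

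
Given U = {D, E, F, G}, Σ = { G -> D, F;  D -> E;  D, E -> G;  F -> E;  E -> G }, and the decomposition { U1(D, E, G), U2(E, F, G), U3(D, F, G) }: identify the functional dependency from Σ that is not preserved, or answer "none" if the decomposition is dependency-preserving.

G → D, F lies within U3.
D → E lies within U1.
D, E → G lies within U1.
F → E lies within U2.
E → G lies within U1.
Every dependency is enforceable on the fragments, so the decomposition is dependency-preserving.

none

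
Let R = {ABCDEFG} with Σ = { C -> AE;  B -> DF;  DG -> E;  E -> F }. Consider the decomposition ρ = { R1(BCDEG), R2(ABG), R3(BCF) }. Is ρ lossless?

Chase test. Columns are ABCDEFG; row i has aⱼ where attribute j ∈ Ri, else bᵢⱼ.
Initial tableau (one row per fragment):
  row 1: b11 a2 a3 a4 a5 b16 a7
  row 2: a1 a2 b23 b24 b25 b26 a7
  row 3: b31 a2 a3 b34 b35 a6 b37
Rows 1 and 3 agree on C; apply C→AE and equate their AE entries.
Rows 1 and 2 agree on B; apply B→DF and equate their DF entries.
Rows 1 and 3 agree on B; apply B→DF and equate their DF entries.
Rows 1 and 2 agree on DG; apply DG→E and equate their E entries.
No row becomes fully distinguished — the join is lossy.

No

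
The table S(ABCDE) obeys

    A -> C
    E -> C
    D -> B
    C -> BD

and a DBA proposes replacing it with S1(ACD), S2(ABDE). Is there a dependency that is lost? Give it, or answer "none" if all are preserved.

E -> C

Check E → C: no single fragment contains all of {CE}, and the restricted closure of {E} across the fragments never reaches {C}.
A → C is preserved.
D → B is preserved.
C → BD is preserved.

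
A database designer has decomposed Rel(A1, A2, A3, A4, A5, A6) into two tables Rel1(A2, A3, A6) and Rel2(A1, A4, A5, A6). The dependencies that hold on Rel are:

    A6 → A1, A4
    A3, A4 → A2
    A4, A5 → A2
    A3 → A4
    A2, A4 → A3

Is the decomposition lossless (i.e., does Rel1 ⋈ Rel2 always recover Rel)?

Common attributes: Rel1 ∩ Rel2 = {A6}.
Closure of {A6}: A6 → A1, A4 applies, adding A1, A4. So (A6)⁺ = {A1, A4, A6}.
The closure contains neither all of Rel1 = {A2, A3, A6} nor all of Rel2 = {A1, A4, A5, A6}, so the common attributes are not a superkey of either fragment. The join is lossy.

No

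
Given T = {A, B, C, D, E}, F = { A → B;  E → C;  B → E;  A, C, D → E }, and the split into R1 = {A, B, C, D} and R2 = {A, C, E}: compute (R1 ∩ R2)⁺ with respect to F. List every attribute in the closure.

A, B, C, E

R1 ∩ R2 = {A, C}.
A → B applies, adding B
B → E applies, adding E
Closure: {A, B, C, E}.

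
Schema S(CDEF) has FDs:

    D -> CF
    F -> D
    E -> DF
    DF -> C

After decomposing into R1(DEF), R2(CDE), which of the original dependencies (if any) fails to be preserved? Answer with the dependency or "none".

D → CF: restricted closure across fragments reaches CF.
F → D lies within R1.
E → DF lies within R1.
DF → C: restricted closure across fragments reaches C.
Every dependency is enforceable on the fragments, so the decomposition is dependency-preserving.

none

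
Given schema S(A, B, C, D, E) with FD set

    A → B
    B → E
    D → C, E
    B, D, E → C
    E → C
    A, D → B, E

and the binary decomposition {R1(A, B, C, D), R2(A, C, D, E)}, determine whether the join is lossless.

Common attributes: R1 ∩ R2 = {A, C, D}.
Closure of {A, C, D}: A → B applies, adding B; B → E applies, adding E. So (A, C, D)⁺ = {A, B, C, D, E}.
This closure contains every attribute of R1, so R1 ∩ R2 → R1. The join is lossless.

Yes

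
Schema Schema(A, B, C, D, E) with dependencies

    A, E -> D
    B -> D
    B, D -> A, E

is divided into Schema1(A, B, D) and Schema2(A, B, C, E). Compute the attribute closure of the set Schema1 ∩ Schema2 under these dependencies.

A, B, D, E

Schema1 ∩ Schema2 = {A, B}.
B → D applies, adding D
B, D → A, E applies, adding E
Closure: {A, B, D, E}.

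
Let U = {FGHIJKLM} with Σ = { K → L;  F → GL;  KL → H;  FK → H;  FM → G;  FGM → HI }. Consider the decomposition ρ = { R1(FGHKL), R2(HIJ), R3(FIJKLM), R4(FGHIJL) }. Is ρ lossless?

Yes

Chase test. Columns are FGHIJKLM; row i has aⱼ where attribute j ∈ Ri, else bᵢⱼ.
Initial tableau (one row per fragment):
  row 1: a1 a2 a3 b14 b15 a6 a7 b18
  row 2: b21 b22 a3 a4 a5 b26 b27 b28
  row 3: a1 b32 b33 a4 a5 a6 a7 a8
  row 4: a1 a2 a3 a4 a5 b46 a7 b48
Rows 1 and 3 agree on F; apply F→GL and equate their GL entries.
Rows 1 and 3 agree on KL; apply KL→H and equate their H entries.
Row 3 is now all distinguished symbols — the join is lossless.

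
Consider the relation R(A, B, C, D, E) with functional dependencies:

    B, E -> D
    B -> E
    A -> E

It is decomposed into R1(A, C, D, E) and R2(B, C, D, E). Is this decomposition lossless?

Common attributes: R1 ∩ R2 = {C, D, E}.
No dependency enlarges {C, D, E}, so (C, D, E)⁺ = {C, D, E}.
The closure contains neither all of R1 = {A, C, D, E} nor all of R2 = {B, C, D, E}, so the common attributes are not a superkey of either fragment. The join is lossy.

No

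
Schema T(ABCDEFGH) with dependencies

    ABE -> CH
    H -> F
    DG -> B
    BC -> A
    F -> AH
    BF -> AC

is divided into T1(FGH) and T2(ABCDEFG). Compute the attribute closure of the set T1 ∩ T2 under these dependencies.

T1 ∩ T2 = {FG}.
F → AH applies, adding AH
Closure: {AFGH}.

AFGH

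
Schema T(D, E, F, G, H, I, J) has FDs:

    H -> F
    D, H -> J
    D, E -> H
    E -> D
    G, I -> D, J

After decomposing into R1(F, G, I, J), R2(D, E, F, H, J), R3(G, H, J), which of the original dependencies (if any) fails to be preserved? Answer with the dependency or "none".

Check G, I → D, J: no single fragment contains all of {D, G, I, J}, and the restricted closure of {G, I} across the fragments never reaches {D, J}.
H → F is preserved.
D, H → J is preserved.
D, E → H is preserved.
E → D is preserved.

G, I -> D, J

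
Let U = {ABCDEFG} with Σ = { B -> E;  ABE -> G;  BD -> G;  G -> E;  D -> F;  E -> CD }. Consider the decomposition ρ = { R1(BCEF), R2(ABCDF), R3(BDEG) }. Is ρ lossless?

Chase test. Columns are ABCDEFG; row i has aⱼ where attribute j ∈ Ri, else bᵢⱼ.
Initial tableau (one row per fragment):
  row 1: b11 a2 a3 b14 a5 a6 b17
  row 2: a1 a2 a3 a4 b25 a6 b27
  row 3: b31 a2 b33 a4 a5 b36 a7
Rows 1 and 2 agree on B; apply B→E and equate their E entries.
Rows 2 and 3 agree on BD; apply BD→G and equate their G entries.
Rows 2 and 3 agree on D; apply D→F and equate their F entries.
Rows 1 and 2 agree on E; apply E→CD and equate their CD entries.
Rows 1 and 3 agree on E; apply E→CD and equate their CD entries.
Rows 1 and 2 agree on BD; apply BD→G and equate their G entries.
Row 2 is now all distinguished symbols — the join is lossless.

Yes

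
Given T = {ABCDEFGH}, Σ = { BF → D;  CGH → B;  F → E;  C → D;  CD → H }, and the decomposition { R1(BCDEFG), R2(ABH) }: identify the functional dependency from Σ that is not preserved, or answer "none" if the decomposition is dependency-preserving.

CD → H

Check CD → H: no single fragment contains all of {CDH}, and the restricted closure of {CD} across the fragments never reaches {H}.
BF → D is preserved.
CGH → B is preserved.
F → E is preserved.
C → D is preserved.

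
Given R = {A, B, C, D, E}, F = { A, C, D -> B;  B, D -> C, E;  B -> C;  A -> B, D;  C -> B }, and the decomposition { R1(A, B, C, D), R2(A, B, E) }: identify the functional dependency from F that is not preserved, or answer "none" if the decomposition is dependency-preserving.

Check B, D → C, E: no single fragment contains all of {B, C, D, E}, and the restricted closure of {B, D} across the fragments never reaches {C, E}.
A, C, D → B is preserved.
B → C is preserved.
A → B, D is preserved.
C → B is preserved.

B, D -> C, E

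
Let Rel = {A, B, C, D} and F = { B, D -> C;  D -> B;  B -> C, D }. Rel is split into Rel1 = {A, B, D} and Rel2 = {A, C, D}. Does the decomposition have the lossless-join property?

Common attributes: Rel1 ∩ Rel2 = {A, D}.
Closure of {A, D}: D → B applies, adding B; B → C, D applies, adding C. So (A, D)⁺ = {A, B, C, D}.
This closure contains every attribute of Rel1, so Rel1 ∩ Rel2 → Rel1. The join is lossless.

Yes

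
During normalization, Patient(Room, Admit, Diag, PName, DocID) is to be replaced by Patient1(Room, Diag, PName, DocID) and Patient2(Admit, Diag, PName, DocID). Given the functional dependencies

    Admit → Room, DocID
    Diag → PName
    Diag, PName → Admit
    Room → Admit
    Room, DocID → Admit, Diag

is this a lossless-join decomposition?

Yes

Common attributes: Patient1 ∩ Patient2 = {Diag, PName, DocID}.
Closure of {Diag, PName, DocID}: Diag, PName → Admit applies, adding Admit; Admit → Room, DocID applies, adding Room. So (Diag, PName, DocID)⁺ = {Room, Admit, Diag, PName, DocID}.
This closure contains every attribute of Patient1, so Patient1 ∩ Patient2 → Patient1. The join is lossless.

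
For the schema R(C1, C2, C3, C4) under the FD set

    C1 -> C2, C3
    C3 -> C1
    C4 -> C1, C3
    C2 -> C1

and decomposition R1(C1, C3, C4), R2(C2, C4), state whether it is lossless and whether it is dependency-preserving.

Lossless test: (C4)⁺ = {C1, C2, C3, C4}, which contains all of one fragment — lossless.
Dependency preservation: the restricted closure of {C1} across the fragments never reaches {C2, C3}, so C1 → C2, C3 cannot be enforced without a join — not preserved.

lossless but not dependency-preserving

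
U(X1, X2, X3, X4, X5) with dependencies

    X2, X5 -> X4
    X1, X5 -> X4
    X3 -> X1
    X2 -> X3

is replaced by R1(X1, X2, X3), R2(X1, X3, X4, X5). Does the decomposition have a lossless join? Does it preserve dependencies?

lossy but dependency-preserving

Lossless test: (X1, X3)⁺ = {X1, X3}, which is a superkey of neither fragment — lossy.
Dependency preservation: X2, X5 → X4 is not contained in any single fragment, but the restricted closure of its left-hand side across the fragments still reaches the right-hand side; the remaining FDs each lie inside some fragment. All dependencies are preserved.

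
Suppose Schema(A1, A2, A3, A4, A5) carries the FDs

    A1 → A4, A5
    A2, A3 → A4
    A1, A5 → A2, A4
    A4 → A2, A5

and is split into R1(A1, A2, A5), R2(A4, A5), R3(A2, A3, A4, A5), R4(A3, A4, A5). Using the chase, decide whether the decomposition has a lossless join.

No

Chase test. Columns are A1, A2, A3, A4, A5; row i has aⱼ where attribute j ∈ Ri, else bᵢⱼ.
Initial tableau (one row per fragment):
  row 1: a1 a2 b13 b14 a5
  row 2: b21 b22 b23 a4 a5
  row 3: b31 a2 a3 a4 a5
  row 4: b41 b42 a3 a4 a5
Rows 2 and 3 agree on A4; apply A4→A2, A5 and equate their A2, A5 entries.
Rows 2 and 4 agree on A4; apply A4→A2, A5 and equate their A2, A5 entries.
No row becomes fully distinguished — the join is lossy.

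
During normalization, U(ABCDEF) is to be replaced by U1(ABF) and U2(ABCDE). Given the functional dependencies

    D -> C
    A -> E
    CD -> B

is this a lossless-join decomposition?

No

Common attributes: U1 ∩ U2 = {AB}.
Closure of {AB}: A → E applies, adding E. So (AB)⁺ = {ABE}.
The closure contains neither all of U1 = {ABF} nor all of U2 = {ABCDE}, so the common attributes are not a superkey of either fragment. The join is lossy.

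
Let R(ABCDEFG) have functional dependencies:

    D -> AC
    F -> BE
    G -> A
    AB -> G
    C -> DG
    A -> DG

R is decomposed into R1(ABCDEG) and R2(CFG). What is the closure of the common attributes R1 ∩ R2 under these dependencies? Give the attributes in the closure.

ACDG

R1 ∩ R2 = {CG}.
G → A applies, adding A
C → DG applies, adding D
Closure: {ACDG}.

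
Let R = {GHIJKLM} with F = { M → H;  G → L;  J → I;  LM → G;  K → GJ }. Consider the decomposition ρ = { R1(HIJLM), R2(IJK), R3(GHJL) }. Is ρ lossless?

Chase test. Columns are GHIJKLM; row i has aⱼ where attribute j ∈ Ri, else bᵢⱼ.
Initial tableau (one row per fragment):
  row 1: b11 a2 a3 a4 b15 a6 a7
  row 2: b21 b22 a3 a4 a5 b26 b27
  row 3: a1 a2 b33 a4 b35 a6 b37
Rows 1 and 3 agree on J; apply J→I and equate their I entries.
No row becomes fully distinguished — the join is lossy.

No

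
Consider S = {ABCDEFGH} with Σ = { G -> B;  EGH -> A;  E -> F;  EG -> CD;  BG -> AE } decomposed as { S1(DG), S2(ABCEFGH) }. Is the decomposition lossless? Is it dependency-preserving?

Lossless test: (G)⁺ = {ABCDEFG}, which contains all of one fragment — lossless.
Dependency preservation: EG → CD is not contained in any single fragment, but the restricted closure of its left-hand side across the fragments still reaches the right-hand side; the remaining FDs each lie inside some fragment. All dependencies are preserved.

lossless and dependency-preserving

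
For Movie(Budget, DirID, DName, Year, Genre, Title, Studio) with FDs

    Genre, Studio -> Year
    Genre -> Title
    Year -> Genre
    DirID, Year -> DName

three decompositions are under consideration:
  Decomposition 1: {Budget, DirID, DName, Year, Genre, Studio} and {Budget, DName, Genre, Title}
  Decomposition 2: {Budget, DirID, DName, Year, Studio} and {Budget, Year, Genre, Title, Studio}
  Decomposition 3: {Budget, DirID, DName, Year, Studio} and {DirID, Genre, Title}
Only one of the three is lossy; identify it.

Decomposition 1: common = {Budget, DName, Genre}, closure = {Budget, DName, Genre, Title} → lossless.
Decomposition 2: common = {Budget, Year, Studio}, closure = {Budget, Year, Genre, Title, Studio} → lossless.
Decomposition 3: common = {DirID}, closure = {DirID} → lossy.

Decomposition 3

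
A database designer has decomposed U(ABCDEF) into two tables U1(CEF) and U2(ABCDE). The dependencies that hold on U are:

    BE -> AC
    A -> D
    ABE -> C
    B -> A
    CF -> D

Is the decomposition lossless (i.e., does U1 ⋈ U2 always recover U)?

No

Common attributes: U1 ∩ U2 = {CE}.
No dependency enlarges {CE}, so (CE)⁺ = {CE}.
The closure contains neither all of U1 = {CEF} nor all of U2 = {ABCDE}, so the common attributes are not a superkey of either fragment. The join is lossy.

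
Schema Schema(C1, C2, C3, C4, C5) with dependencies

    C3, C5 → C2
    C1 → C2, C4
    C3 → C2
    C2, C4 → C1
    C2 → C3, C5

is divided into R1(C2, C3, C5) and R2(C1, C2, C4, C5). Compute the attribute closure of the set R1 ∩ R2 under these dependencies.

C2, C3, C5

R1 ∩ R2 = {C2, C5}.
C2 → C3, C5 applies, adding C3
Closure: {C2, C3, C5}.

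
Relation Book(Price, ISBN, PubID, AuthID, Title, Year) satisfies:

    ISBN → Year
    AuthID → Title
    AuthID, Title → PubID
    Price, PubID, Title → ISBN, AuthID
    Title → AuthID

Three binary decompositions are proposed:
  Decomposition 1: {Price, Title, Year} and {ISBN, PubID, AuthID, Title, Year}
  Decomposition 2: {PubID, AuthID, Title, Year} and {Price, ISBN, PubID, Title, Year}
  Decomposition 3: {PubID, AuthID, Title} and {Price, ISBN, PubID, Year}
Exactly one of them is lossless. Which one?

Decomposition 2

Decomposition 1: common = {Title, Year}, closure = {PubID, AuthID, Title, Year} → lossy.
Decomposition 2: common = {PubID, Title, Year}, closure = {PubID, AuthID, Title, Year} → lossless.
Decomposition 3: common = {PubID}, closure = {PubID} → lossy.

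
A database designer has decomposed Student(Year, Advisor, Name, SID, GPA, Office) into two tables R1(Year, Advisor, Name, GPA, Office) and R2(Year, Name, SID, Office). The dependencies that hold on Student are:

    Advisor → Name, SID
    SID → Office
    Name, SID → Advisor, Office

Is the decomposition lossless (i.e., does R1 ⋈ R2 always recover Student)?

Common attributes: R1 ∩ R2 = {Year, Name, Office}.
No dependency enlarges {Year, Name, Office}, so (Year, Name, Office)⁺ = {Year, Name, Office}.
The closure contains neither all of R1 = {Year, Advisor, Name, GPA, Office} nor all of R2 = {Year, Name, SID, Office}, so the common attributes are not a superkey of either fragment. The join is lossy.

No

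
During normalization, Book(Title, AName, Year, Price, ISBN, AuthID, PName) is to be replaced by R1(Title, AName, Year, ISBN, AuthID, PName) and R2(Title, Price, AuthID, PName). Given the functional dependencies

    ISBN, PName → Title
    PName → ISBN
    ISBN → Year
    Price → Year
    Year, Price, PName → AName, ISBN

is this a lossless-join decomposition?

Common attributes: R1 ∩ R2 = {Title, AuthID, PName}.
Closure of {Title, AuthID, PName}: PName → ISBN applies, adding ISBN; ISBN → Year applies, adding Year. So (Title, AuthID, PName)⁺ = {Title, Year, ISBN, AuthID, PName}.
The closure contains neither all of R1 = {Title, AName, Year, ISBN, AuthID, PName} nor all of R2 = {Title, Price, AuthID, PName}, so the common attributes are not a superkey of either fragment. The join is lossy.

No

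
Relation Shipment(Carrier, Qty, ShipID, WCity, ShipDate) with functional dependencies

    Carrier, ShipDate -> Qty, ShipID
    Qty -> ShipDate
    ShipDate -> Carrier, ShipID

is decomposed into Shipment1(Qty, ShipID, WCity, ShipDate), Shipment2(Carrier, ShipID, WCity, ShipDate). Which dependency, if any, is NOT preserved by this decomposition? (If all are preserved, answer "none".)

Carrier, ShipDate → Qty, ShipID: restricted closure across fragments reaches Qty, ShipID.
Qty → ShipDate lies within Shipment1.
ShipDate → Carrier, ShipID lies within Shipment2.
Every dependency is enforceable on the fragments, so the decomposition is dependency-preserving.

none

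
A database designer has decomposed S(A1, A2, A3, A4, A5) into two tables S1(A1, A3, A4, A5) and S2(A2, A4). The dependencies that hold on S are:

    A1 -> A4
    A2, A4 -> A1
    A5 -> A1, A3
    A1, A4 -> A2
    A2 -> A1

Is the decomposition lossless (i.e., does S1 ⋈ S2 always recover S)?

No

Common attributes: S1 ∩ S2 = {A4}.
No dependency enlarges {A4}, so (A4)⁺ = {A4}.
The closure contains neither all of S1 = {A1, A3, A4, A5} nor all of S2 = {A2, A4}, so the common attributes are not a superkey of either fragment. The join is lossy.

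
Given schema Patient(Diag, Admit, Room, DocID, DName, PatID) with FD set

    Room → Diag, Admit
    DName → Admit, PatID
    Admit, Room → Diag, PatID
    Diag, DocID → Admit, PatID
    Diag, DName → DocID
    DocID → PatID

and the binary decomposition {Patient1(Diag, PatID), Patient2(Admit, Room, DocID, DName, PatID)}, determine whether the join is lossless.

Common attributes: Patient1 ∩ Patient2 = {PatID}.
No dependency enlarges {PatID}, so (PatID)⁺ = {PatID}.
The closure contains neither all of Patient1 = {Diag, PatID} nor all of Patient2 = {Admit, Room, DocID, DName, PatID}, so the common attributes are not a superkey of either fragment. The join is lossy.

No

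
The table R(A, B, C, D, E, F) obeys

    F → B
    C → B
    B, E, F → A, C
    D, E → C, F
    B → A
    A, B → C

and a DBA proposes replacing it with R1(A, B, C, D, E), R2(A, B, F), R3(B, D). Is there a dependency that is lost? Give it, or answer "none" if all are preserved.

D, E → C, F

Check D, E → C, F: no single fragment contains all of {C, D, E, F}, and the restricted closure of {D, E} across the fragments never reaches {C, F}.
F → B is preserved.
C → B is preserved.
B, E, F → A, C is preserved.
B → A is preserved.
A, B → C is preserved.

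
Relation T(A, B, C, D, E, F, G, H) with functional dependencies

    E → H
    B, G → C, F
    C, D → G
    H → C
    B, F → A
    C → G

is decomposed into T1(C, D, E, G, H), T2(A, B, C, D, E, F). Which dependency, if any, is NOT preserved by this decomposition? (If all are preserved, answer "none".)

Check B, G → C, F: no single fragment contains all of {B, C, F, G}, and the restricted closure of {B, G} across the fragments never reaches {C, F}.
E → H is preserved.
C, D → G is preserved.
H → C is preserved.
B, F → A is preserved.
C → G is preserved.

B, G → C, F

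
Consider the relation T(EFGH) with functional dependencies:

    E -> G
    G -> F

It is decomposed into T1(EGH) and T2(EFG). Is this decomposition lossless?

Common attributes: T1 ∩ T2 = {EG}.
Closure of {EG}: G → F applies, adding F. So (EG)⁺ = {EFG}.
This closure contains every attribute of T2, so T1 ∩ T2 → T2. The join is lossless.

Yes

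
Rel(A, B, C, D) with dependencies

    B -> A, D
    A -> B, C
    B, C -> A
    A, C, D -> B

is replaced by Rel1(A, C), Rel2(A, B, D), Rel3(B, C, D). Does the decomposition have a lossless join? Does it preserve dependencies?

Lossless test (chase): Rows 2 and 3 agree on B; apply B→A, D and equate their A, D entries. Rows 1 and 2 agree on A; apply A→B, C and equate their B, C entries. Rows 1 and 2 agree on B; apply B→A, D and equate their A, D entries. Row 1 is now all distinguished symbols — the join is lossless.
Dependency preservation: A → B, C; B, C → A; A, C, D → B are not contained in any single fragment, but the restricted closure of each left-hand side across the fragments still reaches the right-hand side; the remaining FDs each lie inside some fragment. All dependencies are preserved.

lossless and dependency-preserving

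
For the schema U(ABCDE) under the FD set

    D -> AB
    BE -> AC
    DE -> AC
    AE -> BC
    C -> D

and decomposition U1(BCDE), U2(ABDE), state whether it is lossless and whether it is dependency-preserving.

Lossless test: (BDE)⁺ = {ABCDE}, which contains all of one fragment — lossless.
Dependency preservation: BE → AC; DE → AC; AE → BC are not contained in any single fragment, but the restricted closure of each left-hand side across the fragments still reaches the right-hand side; the remaining FDs each lie inside some fragment. All dependencies are preserved.

lossless and dependency-preserving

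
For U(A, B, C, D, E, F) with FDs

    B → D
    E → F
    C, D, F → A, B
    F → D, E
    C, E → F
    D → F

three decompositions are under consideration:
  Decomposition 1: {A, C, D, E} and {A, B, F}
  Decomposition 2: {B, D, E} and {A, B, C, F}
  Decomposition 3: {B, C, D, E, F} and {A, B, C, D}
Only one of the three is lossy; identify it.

Decomposition 1: common = {A}, closure = {A} → lossy.
Decomposition 2: common = {B}, closure = {B, D, E, F} → lossless.
Decomposition 3: common = {B, C, D}, closure = {A, B, C, D, E, F} → lossless.

Decomposition 1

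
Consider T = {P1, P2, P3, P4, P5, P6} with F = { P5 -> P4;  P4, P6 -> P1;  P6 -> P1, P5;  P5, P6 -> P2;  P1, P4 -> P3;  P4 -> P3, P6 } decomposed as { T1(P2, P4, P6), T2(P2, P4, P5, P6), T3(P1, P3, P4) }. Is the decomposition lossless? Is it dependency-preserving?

Lossless test (chase): Rows 1 and 2 agree on P4, P6; apply P4, P6→P1 and equate their P1 entries. Rows 1 and 2 agree on P6; apply P6→P1, P5 and equate their P1, P5 entries. Rows 1 and 2 agree on P1, P4; apply P1, P4→P3 and equate their P3 entries. Rows 1 and 3 agree on P4; apply P4→P3, P6 and equate their P3, P6 entries. Rows 1 and 3 agree on P4, P6; apply P4, P6→P1 and equate their P1 entries. Rows 1 and 3 agree on P6; apply P6→P1, P5 and equate their P1, P5 entries. Rows 1 and 3 agree on P5, P6; apply P5, P6→P2 and equate their P2 entries. Row 1 is now all distinguished symbols — the join is lossless.
Dependency preservation: P4, P6 → P1; P6 → P1, P5; P4 → P3, P6 are not contained in any single fragment, but the restricted closure of each left-hand side across the fragments still reaches the right-hand side; the remaining FDs each lie inside some fragment. All dependencies are preserved.

lossless and dependency-preserving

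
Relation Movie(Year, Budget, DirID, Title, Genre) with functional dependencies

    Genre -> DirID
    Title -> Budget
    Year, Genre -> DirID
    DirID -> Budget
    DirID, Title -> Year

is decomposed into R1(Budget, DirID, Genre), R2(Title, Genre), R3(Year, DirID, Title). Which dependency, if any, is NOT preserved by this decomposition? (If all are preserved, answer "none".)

Check Title → Budget: no single fragment contains all of {Budget, Title}, and the restricted closure of {Title} across the fragments never reaches {Budget}.
Genre → DirID is preserved.
Year, Genre → DirID is preserved.
DirID → Budget is preserved.
DirID, Title → Year is preserved.

Title -> Budget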